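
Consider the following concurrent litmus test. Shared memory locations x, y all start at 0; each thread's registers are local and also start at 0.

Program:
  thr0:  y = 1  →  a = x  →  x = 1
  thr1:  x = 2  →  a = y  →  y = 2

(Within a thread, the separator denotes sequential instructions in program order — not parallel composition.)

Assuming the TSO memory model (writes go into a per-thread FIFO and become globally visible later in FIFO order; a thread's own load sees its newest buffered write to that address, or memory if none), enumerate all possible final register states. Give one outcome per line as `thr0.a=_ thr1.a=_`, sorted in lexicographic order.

thr0.a=0 thr1.a=0
thr0.a=0 thr1.a=1
thr0.a=2 thr1.a=0
thr0.a=2 thr1.a=1

outcome vector order: (thr0.a,thr1.a)
|TSO outcomes| = 4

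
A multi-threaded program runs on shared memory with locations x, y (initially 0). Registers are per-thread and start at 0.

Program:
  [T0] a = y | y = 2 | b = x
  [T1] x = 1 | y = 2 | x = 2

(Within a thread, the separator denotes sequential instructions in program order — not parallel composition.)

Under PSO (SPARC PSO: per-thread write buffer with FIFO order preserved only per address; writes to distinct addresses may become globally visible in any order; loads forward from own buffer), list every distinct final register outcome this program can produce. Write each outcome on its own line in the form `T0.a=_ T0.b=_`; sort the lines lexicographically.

T0.a=0 T0.b=0
T0.a=0 T0.b=1
T0.a=0 T0.b=2
T0.a=2 T0.b=0
T0.a=2 T0.b=1
T0.a=2 T0.b=2

outcome vector order: (T0.a,T0.b)
|PSO outcomes| = 6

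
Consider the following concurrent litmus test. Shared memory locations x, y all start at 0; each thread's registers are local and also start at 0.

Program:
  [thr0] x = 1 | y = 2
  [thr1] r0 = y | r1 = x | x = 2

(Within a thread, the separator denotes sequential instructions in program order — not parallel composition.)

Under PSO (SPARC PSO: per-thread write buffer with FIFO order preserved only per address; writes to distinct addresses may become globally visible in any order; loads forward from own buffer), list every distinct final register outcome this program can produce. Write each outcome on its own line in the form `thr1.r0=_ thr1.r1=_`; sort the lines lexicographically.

outcome vector order: (thr1.r0,thr1.r1)
|PSO outcomes| = 4

thr1.r0=0 thr1.r1=0
thr1.r0=0 thr1.r1=1
thr1.r0=2 thr1.r1=0
thr1.r0=2 thr1.r1=1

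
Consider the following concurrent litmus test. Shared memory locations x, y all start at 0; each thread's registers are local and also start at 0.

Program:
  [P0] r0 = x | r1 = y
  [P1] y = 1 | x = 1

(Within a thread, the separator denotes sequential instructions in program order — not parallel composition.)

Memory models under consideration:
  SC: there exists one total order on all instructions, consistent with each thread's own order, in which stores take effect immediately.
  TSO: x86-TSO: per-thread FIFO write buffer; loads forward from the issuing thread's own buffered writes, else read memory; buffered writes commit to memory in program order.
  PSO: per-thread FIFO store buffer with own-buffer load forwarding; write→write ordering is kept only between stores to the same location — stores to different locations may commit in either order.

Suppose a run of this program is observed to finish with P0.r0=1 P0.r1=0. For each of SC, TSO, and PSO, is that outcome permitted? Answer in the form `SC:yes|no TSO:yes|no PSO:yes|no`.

SC:no TSO:no PSO:yes

outcome vector order: (P0.r0,P0.r1)
[SC] allowed = {<0 0>; <0 1>; <1 1>}
[TSO] allowed = {<0 0>; <0 1>; <1 1>}
[PSO] allowed = {<0 0>; <0 1>; <1 0>; <1 1>}
target <1 0> ∈ {PSO}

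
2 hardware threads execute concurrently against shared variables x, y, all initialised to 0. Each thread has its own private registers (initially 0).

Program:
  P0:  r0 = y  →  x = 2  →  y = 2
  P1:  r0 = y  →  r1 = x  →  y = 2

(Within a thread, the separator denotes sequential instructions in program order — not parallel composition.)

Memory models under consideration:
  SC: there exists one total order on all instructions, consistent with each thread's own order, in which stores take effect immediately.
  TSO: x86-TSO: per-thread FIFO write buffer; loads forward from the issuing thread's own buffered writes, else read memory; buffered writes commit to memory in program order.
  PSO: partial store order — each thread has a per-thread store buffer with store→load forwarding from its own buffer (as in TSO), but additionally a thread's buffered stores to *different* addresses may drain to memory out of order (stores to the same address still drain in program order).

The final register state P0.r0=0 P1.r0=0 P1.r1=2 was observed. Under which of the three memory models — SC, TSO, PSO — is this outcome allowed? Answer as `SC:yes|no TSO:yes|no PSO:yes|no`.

outcome vector order: (P0.r0,P1.r0,P1.r1)
SC (4): 000; 002; 022; 200
TSO (4): 000; 002; 022; 200
PSO (5): 000; 002; 020; 022; 200
target 002 ∈ {SC,TSO,PSO}

SC:yes TSO:yes PSO:yes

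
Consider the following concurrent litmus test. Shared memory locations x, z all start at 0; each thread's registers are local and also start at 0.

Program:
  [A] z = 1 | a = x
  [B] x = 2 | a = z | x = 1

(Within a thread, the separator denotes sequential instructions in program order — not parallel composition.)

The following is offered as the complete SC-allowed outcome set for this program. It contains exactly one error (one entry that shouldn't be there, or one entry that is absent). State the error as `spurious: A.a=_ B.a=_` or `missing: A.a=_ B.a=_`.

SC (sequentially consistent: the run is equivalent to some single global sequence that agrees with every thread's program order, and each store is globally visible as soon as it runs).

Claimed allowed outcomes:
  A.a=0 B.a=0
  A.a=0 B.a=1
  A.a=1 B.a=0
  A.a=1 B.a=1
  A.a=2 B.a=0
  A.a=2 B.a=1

spurious: A.a=0 B.a=0

outcome vector order: (A.a,B.a)
under SC → <0 1> <1 0> <1 1> <2 0> <2 1>
claimed∖SC = {<0 0>}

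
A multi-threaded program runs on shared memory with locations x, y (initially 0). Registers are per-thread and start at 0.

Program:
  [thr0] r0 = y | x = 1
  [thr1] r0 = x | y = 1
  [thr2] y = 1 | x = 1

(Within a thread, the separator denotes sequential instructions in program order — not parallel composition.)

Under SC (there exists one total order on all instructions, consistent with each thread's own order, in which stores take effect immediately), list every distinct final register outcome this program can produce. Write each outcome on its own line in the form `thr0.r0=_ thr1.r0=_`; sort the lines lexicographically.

thr0.r0=0 thr1.r0=0
thr0.r0=0 thr1.r0=1
thr0.r0=1 thr1.r0=0
thr0.r0=1 thr1.r0=1

outcome vector order: (thr0.r0,thr1.r0)
|SC outcomes| = 4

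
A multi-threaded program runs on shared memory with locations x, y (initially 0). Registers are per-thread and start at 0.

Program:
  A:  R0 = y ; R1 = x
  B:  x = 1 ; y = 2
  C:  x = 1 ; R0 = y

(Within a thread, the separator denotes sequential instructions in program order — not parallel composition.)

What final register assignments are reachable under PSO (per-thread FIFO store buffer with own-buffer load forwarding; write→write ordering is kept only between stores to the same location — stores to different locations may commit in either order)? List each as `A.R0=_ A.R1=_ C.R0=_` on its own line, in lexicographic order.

A.R0=0 A.R1=0 C.R0=0
A.R0=0 A.R1=0 C.R0=2
A.R0=0 A.R1=1 C.R0=0
A.R0=0 A.R1=1 C.R0=2
A.R0=2 A.R1=0 C.R0=0
A.R0=2 A.R1=0 C.R0=2
A.R0=2 A.R1=1 C.R0=0
A.R0=2 A.R1=1 C.R0=2

outcome vector order: (A.R0,A.R1,C.R0)
|PSO outcomes| = 8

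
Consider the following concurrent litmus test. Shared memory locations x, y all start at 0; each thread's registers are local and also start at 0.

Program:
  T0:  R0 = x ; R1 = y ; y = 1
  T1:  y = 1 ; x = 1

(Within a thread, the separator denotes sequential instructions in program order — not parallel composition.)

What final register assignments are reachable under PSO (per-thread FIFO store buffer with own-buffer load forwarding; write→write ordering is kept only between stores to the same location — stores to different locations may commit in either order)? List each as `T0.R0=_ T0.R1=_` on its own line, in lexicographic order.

T0.R0=0 T0.R1=0
T0.R0=0 T0.R1=1
T0.R0=1 T0.R1=0
T0.R0=1 T0.R1=1

outcome vector order: (T0.R0,T0.R1)
|PSO outcomes| = 4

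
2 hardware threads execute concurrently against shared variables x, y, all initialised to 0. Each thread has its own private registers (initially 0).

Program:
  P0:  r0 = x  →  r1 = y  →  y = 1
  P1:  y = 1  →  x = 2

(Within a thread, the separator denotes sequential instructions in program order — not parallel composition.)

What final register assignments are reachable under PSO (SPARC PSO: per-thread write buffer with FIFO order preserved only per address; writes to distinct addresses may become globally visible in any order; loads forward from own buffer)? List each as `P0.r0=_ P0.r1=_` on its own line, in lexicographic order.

outcome vector order: (P0.r0,P0.r1)
|PSO outcomes| = 4

P0.r0=0 P0.r1=0
P0.r0=0 P0.r1=1
P0.r0=2 P0.r1=0
P0.r0=2 P0.r1=1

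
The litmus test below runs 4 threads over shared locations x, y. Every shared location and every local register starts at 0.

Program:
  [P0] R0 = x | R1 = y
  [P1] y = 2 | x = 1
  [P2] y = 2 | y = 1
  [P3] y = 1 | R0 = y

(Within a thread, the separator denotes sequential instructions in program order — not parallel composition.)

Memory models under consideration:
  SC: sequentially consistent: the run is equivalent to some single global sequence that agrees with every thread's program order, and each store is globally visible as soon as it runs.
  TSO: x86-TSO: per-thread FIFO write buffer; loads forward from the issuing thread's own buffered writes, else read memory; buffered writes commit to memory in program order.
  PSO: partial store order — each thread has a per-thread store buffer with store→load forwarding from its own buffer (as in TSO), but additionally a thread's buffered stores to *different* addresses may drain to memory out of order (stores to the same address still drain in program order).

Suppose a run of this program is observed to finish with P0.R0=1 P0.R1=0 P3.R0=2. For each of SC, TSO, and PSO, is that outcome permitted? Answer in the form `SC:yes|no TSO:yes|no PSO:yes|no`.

SC:no TSO:no PSO:yes

outcome vector order: (P0.R0,P0.R1,P3.R0)
SC: 10 outcomes — {(0,0,1) (0,0,2) (0,1,1) (0,1,2) (0,2,1) (0,2,2) (1,1,1) (1,1,2) (1,2,1) (1,2,2)}
TSO: 10 outcomes — {(0,0,1) (0,0,2) (0,1,1) (0,1,2) (0,2,1) (0,2,2) (1,1,1) (1,1,2) (1,2,1) (1,2,2)}
PSO: 12 outcomes — {(0,0,1) (0,0,2) (0,1,1) (0,1,2) (0,2,1) (0,2,2) (1,0,1) (1,0,2) (1,1,1) (1,1,2) (1,2,1) (1,2,2)}
target (1,0,2) ∈ {PSO}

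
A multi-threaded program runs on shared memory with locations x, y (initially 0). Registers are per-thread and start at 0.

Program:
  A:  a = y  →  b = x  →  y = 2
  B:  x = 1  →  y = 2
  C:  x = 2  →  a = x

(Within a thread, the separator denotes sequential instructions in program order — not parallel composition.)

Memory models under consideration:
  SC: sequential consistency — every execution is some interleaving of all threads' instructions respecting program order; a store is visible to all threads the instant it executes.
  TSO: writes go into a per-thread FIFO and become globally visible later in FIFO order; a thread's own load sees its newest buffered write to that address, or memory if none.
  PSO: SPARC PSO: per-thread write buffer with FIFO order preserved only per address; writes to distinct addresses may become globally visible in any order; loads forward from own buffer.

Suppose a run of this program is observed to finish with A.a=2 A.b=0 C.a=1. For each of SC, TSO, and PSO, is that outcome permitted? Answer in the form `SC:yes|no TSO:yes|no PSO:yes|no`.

outcome vector order: (A.a,A.b,C.a)
SC (9): (0,0,1) (0,0,2) (0,1,1) (0,1,2) (0,2,1) (0,2,2) (2,1,1) (2,1,2) (2,2,2)
TSO (9): (0,0,1) (0,0,2) (0,1,1) (0,1,2) (0,2,1) (0,2,2) (2,1,1) (2,1,2) (2,2,2)
PSO (12): (0,0,1) (0,0,2) (0,1,1) (0,1,2) (0,2,1) (0,2,2) (2,0,1) (2,0,2) (2,1,1) (2,1,2) (2,2,1) (2,2,2)
target (2,0,1) ∈ {PSO}

SC:no TSO:no PSO:yes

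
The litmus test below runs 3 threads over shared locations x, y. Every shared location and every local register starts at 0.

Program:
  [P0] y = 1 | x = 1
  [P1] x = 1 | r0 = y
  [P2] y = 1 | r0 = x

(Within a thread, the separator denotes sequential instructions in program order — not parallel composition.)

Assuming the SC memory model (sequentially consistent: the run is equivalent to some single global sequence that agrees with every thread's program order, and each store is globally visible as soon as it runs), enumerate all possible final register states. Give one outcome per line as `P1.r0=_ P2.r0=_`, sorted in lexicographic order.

outcome vector order: (P1.r0,P2.r0)
|SC outcomes| = 3

P1.r0=0 P2.r0=1
P1.r0=1 P2.r0=0
P1.r0=1 P2.r0=1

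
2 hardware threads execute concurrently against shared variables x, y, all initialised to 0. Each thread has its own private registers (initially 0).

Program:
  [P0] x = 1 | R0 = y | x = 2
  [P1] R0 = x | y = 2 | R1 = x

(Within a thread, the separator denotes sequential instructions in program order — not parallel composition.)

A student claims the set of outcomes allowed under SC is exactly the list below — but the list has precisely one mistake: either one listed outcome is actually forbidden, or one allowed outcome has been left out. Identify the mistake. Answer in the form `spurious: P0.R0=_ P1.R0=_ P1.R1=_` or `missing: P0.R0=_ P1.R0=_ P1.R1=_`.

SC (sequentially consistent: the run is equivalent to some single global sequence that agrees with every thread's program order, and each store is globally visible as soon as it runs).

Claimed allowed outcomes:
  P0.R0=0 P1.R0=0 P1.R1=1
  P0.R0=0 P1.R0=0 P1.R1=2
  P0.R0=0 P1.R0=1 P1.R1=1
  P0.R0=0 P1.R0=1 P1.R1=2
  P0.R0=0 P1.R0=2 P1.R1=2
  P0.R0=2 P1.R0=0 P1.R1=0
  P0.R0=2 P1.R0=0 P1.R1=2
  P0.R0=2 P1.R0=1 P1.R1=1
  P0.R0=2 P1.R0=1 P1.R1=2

outcome vector order: (P0.R0,P1.R0,P1.R1)
[SC] allowed = {<0 0 1>; <0 0 2>; <0 1 1>; <0 1 2>; <0 2 2>; <2 0 0>; <2 0 1>; <2 0 2>; <2 1 1>; <2 1 2>}
SC∖claimed = {<2 0 1>}

missing: P0.R0=2 P1.R0=0 P1.R1=1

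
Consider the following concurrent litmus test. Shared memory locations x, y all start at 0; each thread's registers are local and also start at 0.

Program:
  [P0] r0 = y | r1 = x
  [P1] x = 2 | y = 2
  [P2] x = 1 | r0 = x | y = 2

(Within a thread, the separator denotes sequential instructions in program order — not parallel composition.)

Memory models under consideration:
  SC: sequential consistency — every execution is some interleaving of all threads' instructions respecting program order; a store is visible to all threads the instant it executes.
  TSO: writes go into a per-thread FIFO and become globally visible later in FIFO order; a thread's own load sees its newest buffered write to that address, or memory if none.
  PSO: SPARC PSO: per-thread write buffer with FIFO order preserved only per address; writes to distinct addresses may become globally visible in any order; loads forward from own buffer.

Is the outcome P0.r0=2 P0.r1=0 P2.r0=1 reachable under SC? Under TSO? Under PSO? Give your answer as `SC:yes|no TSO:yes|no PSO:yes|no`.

SC:no TSO:no PSO:yes

outcome vector order: (P0.r0,P0.r1,P2.r0)
[SC] allowed = {001; 002; 011; 012; 021; 022; 211; 221; 222}
[TSO] allowed = {001; 002; 011; 012; 021; 022; 211; 221; 222}
[PSO] allowed = {001; 002; 011; 012; 021; 022; 201; 202; 211; 212; 221; 222}
target 201 ∈ {PSO}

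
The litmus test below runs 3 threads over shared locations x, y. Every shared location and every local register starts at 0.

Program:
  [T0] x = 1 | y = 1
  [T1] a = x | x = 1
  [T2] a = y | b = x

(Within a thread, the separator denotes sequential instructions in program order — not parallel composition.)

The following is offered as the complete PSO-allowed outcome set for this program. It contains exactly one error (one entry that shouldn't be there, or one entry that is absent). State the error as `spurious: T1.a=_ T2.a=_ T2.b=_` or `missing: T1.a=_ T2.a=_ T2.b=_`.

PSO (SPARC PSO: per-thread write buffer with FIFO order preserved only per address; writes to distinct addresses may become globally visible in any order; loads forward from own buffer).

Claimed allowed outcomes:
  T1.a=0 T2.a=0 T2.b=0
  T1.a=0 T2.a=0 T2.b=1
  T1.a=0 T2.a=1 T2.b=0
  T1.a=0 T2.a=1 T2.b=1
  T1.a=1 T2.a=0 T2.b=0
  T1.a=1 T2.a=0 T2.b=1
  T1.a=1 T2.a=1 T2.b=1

missing: T1.a=1 T2.a=1 T2.b=0

outcome vector order: (T1.a,T2.a,T2.b)
under PSO → 0/0/0 0/0/1 0/1/0 0/1/1 1/0/0 1/0/1 1/1/0 1/1/1
PSO∖claimed = {1/1/0}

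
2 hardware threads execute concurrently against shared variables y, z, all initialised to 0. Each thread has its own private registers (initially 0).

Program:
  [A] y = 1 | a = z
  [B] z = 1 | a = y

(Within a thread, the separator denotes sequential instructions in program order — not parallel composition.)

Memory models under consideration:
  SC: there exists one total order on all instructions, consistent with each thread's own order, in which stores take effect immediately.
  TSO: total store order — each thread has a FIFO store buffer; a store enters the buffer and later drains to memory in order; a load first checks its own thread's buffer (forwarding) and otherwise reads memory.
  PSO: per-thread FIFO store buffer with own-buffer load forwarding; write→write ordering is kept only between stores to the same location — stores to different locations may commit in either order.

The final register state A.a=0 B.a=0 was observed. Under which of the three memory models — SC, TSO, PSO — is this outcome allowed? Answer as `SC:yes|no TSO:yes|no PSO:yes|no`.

outcome vector order: (A.a,B.a)
[SC] allowed = {<0 1> <1 0> <1 1>}
[TSO] allowed = {<0 0> <0 1> <1 0> <1 1>}
[PSO] allowed = {<0 0> <0 1> <1 0> <1 1>}
target <0 0> ∈ {TSO,PSO}

SC:no TSO:yes PSO:yes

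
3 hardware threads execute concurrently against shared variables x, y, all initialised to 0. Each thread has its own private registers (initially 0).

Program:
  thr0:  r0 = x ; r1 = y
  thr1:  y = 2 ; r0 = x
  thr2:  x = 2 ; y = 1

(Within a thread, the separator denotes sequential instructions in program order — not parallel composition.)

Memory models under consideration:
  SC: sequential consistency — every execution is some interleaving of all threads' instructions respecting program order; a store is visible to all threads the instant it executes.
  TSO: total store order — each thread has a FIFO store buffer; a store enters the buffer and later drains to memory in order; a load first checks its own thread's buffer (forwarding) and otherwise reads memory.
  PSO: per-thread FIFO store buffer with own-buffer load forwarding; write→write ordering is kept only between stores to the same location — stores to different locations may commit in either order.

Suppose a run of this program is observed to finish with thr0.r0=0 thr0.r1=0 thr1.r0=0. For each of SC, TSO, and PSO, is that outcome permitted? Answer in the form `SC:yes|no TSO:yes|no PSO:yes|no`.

outcome vector order: (thr0.r0,thr0.r1,thr1.r0)
SC (11): <0 0 0> <0 0 2> <0 1 0> <0 1 2> <0 2 0> <0 2 2> <2 0 2> <2 1 0> <2 1 2> <2 2 0> <2 2 2>
TSO (12): <0 0 0> <0 0 2> <0 1 0> <0 1 2> <0 2 0> <0 2 2> <2 0 0> <2 0 2> <2 1 0> <2 1 2> <2 2 0> <2 2 2>
PSO (12): <0 0 0> <0 0 2> <0 1 0> <0 1 2> <0 2 0> <0 2 2> <2 0 0> <2 0 2> <2 1 0> <2 1 2> <2 2 0> <2 2 2>
target <0 0 0> ∈ {SC,TSO,PSO}

SC:yes TSO:yes PSO:yes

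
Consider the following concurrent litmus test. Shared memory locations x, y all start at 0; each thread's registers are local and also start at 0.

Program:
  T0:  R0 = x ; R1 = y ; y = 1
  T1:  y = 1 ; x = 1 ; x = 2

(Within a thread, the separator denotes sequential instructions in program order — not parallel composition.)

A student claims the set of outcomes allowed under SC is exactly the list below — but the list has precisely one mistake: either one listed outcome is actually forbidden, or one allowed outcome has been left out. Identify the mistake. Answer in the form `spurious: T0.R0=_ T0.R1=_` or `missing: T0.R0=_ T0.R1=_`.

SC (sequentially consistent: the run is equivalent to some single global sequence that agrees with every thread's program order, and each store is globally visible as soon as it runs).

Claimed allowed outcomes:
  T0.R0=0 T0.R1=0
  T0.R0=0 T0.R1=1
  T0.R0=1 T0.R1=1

outcome vector order: (T0.R0,T0.R1)
[SC] allowed = {0/0, 0/1, 1/1, 2/1}
SC∖claimed = {2/1}

missing: T0.R0=2 T0.R1=1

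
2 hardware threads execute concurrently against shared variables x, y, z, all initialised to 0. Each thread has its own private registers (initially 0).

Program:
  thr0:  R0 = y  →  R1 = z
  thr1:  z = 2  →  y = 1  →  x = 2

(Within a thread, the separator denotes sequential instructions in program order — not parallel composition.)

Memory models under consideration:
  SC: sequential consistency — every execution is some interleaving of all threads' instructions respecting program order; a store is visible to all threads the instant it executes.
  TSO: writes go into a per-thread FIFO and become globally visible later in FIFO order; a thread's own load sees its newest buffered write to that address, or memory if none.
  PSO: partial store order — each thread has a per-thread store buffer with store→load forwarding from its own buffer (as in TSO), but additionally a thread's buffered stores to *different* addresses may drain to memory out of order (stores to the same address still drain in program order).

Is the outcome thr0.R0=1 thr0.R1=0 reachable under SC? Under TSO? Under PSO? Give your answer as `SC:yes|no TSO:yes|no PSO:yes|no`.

outcome vector order: (thr0.R0,thr0.R1)
SC: 3 outcomes — {00; 02; 12}
TSO: 3 outcomes — {00; 02; 12}
PSO: 4 outcomes — {00; 02; 10; 12}
target 10 ∈ {PSO}

SC:no TSO:no PSO:yes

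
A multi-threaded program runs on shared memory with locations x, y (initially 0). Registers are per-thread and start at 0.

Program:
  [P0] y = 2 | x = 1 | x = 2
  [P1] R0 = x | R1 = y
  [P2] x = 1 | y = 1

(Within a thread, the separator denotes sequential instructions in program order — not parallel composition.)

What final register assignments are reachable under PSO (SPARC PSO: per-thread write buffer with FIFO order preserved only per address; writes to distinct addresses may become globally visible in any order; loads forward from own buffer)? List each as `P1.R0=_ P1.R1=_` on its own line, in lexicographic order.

P1.R0=0 P1.R1=0
P1.R0=0 P1.R1=1
P1.R0=0 P1.R1=2
P1.R0=1 P1.R1=0
P1.R0=1 P1.R1=1
P1.R0=1 P1.R1=2
P1.R0=2 P1.R1=0
P1.R0=2 P1.R1=1
P1.R0=2 P1.R1=2

outcome vector order: (P1.R0,P1.R1)
|PSO outcomes| = 9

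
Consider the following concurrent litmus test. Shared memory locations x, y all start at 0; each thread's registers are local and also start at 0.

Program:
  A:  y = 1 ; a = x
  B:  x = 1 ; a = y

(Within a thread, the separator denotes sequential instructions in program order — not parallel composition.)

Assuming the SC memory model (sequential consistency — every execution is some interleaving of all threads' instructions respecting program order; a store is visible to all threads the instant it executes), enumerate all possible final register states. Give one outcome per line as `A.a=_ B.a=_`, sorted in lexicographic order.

outcome vector order: (A.a,B.a)
|SC outcomes| = 3

A.a=0 B.a=1
A.a=1 B.a=0
A.a=1 B.a=1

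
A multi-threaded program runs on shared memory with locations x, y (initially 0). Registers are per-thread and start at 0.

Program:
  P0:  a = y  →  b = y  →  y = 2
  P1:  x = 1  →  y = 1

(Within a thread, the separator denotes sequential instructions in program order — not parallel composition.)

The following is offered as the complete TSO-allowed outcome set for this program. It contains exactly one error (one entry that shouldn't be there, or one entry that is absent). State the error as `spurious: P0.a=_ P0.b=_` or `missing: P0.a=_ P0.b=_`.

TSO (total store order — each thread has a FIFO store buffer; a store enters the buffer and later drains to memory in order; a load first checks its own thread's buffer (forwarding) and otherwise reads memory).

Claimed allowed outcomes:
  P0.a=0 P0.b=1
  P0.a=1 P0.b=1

missing: P0.a=0 P0.b=0

outcome vector order: (P0.a,P0.b)
[TSO] allowed = {00; 01; 11}
TSO∖claimed = {00}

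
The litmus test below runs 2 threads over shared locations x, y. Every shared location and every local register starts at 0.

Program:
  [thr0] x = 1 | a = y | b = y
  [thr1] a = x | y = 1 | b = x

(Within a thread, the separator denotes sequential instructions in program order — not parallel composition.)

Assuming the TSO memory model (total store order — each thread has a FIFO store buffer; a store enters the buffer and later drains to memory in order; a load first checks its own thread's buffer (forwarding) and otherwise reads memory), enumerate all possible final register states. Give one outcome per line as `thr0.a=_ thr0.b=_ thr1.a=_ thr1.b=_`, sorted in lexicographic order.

outcome vector order: (thr0.a,thr0.b,thr1.a,thr1.b)
|TSO outcomes| = 9

thr0.a=0 thr0.b=0 thr1.a=0 thr1.b=0
thr0.a=0 thr0.b=0 thr1.a=0 thr1.b=1
thr0.a=0 thr0.b=0 thr1.a=1 thr1.b=1
thr0.a=0 thr0.b=1 thr1.a=0 thr1.b=0
thr0.a=0 thr0.b=1 thr1.a=0 thr1.b=1
thr0.a=0 thr0.b=1 thr1.a=1 thr1.b=1
thr0.a=1 thr0.b=1 thr1.a=0 thr1.b=0
thr0.a=1 thr0.b=1 thr1.a=0 thr1.b=1
thr0.a=1 thr0.b=1 thr1.a=1 thr1.b=1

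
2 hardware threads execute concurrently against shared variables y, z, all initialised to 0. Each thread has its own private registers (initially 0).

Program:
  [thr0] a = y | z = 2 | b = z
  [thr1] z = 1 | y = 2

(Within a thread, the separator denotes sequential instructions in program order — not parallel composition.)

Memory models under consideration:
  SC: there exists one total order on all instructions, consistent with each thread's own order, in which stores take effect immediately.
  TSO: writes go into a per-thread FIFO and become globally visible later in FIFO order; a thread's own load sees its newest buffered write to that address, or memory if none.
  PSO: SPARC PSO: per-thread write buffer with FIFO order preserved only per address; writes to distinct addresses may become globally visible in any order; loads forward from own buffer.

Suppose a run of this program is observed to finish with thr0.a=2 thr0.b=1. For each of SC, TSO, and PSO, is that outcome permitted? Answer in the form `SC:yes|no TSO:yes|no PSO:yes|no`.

SC:no TSO:no PSO:yes

outcome vector order: (thr0.a,thr0.b)
[SC] allowed = {01 02 22}
[TSO] allowed = {01 02 22}
[PSO] allowed = {01 02 21 22}
target 21 ∈ {PSO}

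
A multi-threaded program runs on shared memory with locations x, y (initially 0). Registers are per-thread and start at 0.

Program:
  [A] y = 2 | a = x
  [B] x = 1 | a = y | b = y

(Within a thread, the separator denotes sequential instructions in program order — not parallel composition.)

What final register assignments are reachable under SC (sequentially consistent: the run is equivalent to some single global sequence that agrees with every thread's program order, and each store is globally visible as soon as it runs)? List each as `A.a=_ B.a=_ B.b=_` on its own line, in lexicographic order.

outcome vector order: (A.a,B.a,B.b)
|SC outcomes| = 4

A.a=0 B.a=2 B.b=2
A.a=1 B.a=0 B.b=0
A.a=1 B.a=0 B.b=2
A.a=1 B.a=2 B.b=2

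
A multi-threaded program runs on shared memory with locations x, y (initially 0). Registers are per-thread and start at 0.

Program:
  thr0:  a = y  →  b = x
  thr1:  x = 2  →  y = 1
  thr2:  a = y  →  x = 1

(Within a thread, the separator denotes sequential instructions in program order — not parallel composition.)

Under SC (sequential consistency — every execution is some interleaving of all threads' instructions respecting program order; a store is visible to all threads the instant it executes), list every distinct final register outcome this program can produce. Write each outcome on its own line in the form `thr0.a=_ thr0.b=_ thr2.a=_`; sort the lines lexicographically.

outcome vector order: (thr0.a,thr0.b,thr2.a)
|SC outcomes| = 10

thr0.a=0 thr0.b=0 thr2.a=0
thr0.a=0 thr0.b=0 thr2.a=1
thr0.a=0 thr0.b=1 thr2.a=0
thr0.a=0 thr0.b=1 thr2.a=1
thr0.a=0 thr0.b=2 thr2.a=0
thr0.a=0 thr0.b=2 thr2.a=1
thr0.a=1 thr0.b=1 thr2.a=0
thr0.a=1 thr0.b=1 thr2.a=1
thr0.a=1 thr0.b=2 thr2.a=0
thr0.a=1 thr0.b=2 thr2.a=1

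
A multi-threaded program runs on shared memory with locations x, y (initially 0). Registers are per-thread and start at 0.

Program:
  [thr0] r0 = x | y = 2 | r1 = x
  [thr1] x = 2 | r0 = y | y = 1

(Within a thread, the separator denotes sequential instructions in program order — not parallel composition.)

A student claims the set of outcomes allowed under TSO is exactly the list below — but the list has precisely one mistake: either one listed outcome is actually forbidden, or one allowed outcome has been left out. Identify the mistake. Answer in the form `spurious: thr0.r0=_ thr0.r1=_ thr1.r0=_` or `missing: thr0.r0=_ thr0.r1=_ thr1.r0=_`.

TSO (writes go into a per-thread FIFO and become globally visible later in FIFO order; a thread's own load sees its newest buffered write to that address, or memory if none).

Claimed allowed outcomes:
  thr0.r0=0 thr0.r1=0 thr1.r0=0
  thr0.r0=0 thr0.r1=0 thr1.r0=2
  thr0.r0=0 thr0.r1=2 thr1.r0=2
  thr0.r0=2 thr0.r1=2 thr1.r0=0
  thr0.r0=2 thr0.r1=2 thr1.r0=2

missing: thr0.r0=0 thr0.r1=2 thr1.r0=0

outcome vector order: (thr0.r0,thr0.r1,thr1.r0)
[TSO] allowed = {(0,0,0), (0,0,2), (0,2,0), (0,2,2), (2,2,0), (2,2,2)}
TSO∖claimed = {(0,2,0)}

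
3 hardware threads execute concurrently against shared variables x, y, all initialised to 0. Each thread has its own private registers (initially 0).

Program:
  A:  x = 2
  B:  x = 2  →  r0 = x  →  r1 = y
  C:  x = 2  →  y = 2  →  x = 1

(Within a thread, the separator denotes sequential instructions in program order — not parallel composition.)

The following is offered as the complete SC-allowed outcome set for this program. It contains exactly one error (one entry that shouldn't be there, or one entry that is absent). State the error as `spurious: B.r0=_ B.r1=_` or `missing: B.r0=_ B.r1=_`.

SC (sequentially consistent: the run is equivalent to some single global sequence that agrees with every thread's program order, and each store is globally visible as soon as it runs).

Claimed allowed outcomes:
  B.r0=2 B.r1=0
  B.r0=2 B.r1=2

outcome vector order: (B.r0,B.r1)
under SC → (1,2) (2,0) (2,2)
SC∖claimed = {(1,2)}

missing: B.r0=1 B.r1=2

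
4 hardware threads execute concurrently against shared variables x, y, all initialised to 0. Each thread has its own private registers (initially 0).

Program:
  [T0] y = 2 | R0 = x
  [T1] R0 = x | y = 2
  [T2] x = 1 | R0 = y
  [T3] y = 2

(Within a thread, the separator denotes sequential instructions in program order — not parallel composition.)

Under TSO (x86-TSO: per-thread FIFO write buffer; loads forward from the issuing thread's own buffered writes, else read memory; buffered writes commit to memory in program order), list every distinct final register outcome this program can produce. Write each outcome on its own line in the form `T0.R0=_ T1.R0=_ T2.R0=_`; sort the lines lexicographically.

outcome vector order: (T0.R0,T1.R0,T2.R0)
|TSO outcomes| = 8

T0.R0=0 T1.R0=0 T2.R0=0
T0.R0=0 T1.R0=0 T2.R0=2
T0.R0=0 T1.R0=1 T2.R0=0
T0.R0=0 T1.R0=1 T2.R0=2
T0.R0=1 T1.R0=0 T2.R0=0
T0.R0=1 T1.R0=0 T2.R0=2
T0.R0=1 T1.R0=1 T2.R0=0
T0.R0=1 T1.R0=1 T2.R0=2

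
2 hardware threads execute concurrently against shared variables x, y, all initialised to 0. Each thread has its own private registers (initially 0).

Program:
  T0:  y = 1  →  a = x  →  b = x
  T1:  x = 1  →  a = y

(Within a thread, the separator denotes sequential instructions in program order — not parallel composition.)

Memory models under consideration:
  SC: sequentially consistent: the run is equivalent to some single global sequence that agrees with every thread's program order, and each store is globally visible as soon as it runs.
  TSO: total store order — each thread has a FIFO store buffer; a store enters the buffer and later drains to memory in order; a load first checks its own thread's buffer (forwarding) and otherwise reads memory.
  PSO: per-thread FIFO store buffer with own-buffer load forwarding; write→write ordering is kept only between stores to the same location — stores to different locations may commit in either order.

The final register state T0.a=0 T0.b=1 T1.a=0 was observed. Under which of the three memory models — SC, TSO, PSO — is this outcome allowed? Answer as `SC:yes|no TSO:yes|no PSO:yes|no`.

SC:no TSO:yes PSO:yes

outcome vector order: (T0.a,T0.b,T1.a)
[SC] allowed = {(0,0,1) (0,1,1) (1,1,0) (1,1,1)}
[TSO] allowed = {(0,0,0) (0,0,1) (0,1,0) (0,1,1) (1,1,0) (1,1,1)}
[PSO] allowed = {(0,0,0) (0,0,1) (0,1,0) (0,1,1) (1,1,0) (1,1,1)}
target (0,1,0) ∈ {TSO,PSO}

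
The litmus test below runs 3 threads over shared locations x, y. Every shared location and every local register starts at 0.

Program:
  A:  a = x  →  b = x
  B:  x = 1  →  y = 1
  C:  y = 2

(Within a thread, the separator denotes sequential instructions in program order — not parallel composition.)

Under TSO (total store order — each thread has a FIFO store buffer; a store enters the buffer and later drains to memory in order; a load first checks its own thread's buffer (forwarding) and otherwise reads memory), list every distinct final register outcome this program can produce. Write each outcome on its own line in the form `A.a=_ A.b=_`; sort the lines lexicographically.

outcome vector order: (A.a,A.b)
|TSO outcomes| = 3

A.a=0 A.b=0
A.a=0 A.b=1
A.a=1 A.b=1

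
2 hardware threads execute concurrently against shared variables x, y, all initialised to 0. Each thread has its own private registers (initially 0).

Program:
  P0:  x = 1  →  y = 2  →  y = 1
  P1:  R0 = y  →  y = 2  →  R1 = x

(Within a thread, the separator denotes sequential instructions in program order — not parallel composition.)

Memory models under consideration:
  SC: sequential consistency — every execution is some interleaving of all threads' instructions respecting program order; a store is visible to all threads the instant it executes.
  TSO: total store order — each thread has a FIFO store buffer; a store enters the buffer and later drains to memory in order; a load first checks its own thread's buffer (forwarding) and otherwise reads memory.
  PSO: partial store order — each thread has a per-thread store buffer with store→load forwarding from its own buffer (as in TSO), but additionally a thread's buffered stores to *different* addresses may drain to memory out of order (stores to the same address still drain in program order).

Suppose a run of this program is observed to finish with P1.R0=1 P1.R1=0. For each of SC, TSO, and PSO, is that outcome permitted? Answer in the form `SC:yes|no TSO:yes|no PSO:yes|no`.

SC:no TSO:no PSO:yes

outcome vector order: (P1.R0,P1.R1)
SC: 4 outcomes — {(0,0) (0,1) (1,1) (2,1)}
TSO: 4 outcomes — {(0,0) (0,1) (1,1) (2,1)}
PSO: 6 outcomes — {(0,0) (0,1) (1,0) (1,1) (2,0) (2,1)}
target (1,0) ∈ {PSO}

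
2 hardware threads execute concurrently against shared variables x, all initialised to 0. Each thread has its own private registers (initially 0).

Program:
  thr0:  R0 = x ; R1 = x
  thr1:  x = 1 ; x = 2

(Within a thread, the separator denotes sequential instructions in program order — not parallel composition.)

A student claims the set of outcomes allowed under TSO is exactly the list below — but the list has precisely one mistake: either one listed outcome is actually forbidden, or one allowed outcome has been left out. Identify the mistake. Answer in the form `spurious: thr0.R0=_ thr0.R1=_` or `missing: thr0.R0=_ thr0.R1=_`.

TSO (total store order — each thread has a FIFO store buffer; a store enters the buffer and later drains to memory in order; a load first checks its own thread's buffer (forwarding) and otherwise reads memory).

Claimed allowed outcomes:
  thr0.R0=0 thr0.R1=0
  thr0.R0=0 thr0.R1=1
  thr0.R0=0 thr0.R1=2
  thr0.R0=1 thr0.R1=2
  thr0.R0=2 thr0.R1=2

outcome vector order: (thr0.R0,thr0.R1)
under TSO → <0 0> <0 1> <0 2> <1 1> <1 2> <2 2>
TSO∖claimed = {<1 1>}

missing: thr0.R0=1 thr0.R1=1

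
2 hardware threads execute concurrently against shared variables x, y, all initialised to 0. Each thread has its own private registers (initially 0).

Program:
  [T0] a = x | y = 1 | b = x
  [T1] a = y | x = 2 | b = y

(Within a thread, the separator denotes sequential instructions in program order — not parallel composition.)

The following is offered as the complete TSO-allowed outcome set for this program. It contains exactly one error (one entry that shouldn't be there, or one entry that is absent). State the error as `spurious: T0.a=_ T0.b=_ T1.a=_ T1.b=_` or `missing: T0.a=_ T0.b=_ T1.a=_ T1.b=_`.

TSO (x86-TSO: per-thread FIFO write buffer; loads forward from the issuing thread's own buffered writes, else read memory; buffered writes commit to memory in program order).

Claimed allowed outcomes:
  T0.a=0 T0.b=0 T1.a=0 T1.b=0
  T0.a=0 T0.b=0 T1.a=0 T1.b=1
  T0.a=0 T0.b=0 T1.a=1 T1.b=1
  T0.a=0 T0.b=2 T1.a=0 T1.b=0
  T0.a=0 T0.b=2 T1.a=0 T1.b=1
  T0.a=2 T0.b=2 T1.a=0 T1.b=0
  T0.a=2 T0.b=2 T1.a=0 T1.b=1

outcome vector order: (T0.a,T0.b,T1.a,T1.b)
under TSO → 0000 0001 0011 0200 0201 0211 2200 2201
TSO∖claimed = {0211}

missing: T0.a=0 T0.b=2 T1.a=1 T1.b=1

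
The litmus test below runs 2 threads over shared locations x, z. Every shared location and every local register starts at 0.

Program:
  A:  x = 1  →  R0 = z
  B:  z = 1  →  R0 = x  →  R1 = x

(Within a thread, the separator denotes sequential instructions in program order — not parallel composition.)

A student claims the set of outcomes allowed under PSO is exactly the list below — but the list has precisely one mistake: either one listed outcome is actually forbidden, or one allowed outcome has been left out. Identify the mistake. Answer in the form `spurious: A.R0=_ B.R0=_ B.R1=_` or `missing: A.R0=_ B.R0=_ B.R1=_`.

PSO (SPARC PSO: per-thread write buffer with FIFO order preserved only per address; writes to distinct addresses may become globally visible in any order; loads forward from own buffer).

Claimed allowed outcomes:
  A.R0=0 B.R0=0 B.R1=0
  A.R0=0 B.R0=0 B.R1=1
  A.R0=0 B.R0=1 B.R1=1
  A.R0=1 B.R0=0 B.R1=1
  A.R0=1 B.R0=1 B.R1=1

outcome vector order: (A.R0,B.R0,B.R1)
under PSO → 000; 001; 011; 100; 101; 111
PSO∖claimed = {100}

missing: A.R0=1 B.R0=0 B.R1=0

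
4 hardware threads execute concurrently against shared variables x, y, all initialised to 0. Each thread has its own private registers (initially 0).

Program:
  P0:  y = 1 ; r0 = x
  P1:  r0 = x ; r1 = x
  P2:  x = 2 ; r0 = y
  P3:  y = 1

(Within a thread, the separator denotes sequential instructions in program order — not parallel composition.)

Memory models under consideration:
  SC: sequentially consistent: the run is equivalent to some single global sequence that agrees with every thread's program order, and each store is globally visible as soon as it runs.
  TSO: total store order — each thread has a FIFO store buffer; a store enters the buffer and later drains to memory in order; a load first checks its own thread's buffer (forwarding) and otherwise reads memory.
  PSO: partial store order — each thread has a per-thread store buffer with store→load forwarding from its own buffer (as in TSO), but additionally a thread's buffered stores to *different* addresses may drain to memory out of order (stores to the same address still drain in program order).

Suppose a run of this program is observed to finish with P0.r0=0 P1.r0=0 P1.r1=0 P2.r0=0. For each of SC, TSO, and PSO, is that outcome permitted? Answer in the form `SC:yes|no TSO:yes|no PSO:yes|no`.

SC:no TSO:yes PSO:yes

outcome vector order: (P0.r0,P1.r0,P1.r1,P2.r0)
under SC → 0001, 0021, 0221, 2000, 2001, 2020, 2021, 2220, 2221
under TSO → 0000, 0001, 0020, 0021, 0220, 0221, 2000, 2001, 2020, 2021, 2220, 2221
under PSO → 0000, 0001, 0020, 0021, 0220, 0221, 2000, 2001, 2020, 2021, 2220, 2221
target 0000 ∈ {TSO,PSO}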